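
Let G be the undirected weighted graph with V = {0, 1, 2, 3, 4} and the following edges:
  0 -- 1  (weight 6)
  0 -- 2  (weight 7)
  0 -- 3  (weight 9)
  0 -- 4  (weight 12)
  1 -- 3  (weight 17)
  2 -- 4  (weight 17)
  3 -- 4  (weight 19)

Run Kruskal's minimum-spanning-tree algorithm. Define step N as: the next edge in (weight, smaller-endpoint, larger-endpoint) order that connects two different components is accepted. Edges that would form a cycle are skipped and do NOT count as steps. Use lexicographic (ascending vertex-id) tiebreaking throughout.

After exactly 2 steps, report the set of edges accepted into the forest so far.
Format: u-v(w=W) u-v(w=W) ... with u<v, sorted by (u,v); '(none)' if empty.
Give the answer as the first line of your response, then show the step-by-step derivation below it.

0-1(w=6) 0-2(w=7)

step 1: add edge 0-1 (w=6); MST = {0-1(w=6)}
step 2: add edge 0-2 (w=7); MST = {0-1(w=6) 0-2(w=7)}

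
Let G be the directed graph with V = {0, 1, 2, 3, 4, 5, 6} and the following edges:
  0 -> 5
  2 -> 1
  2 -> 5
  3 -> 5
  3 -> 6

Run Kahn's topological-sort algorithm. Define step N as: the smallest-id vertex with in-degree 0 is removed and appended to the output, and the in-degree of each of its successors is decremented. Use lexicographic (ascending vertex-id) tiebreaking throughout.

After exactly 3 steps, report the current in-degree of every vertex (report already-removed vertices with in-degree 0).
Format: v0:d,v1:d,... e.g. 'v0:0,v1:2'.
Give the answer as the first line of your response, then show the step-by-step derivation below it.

v0:0,v1:0,v2:0,v3:0,v4:0,v5:1,v6:1

step 1: output 0; order=[0]; indeg=(0,1,0,0,0,2,1)
step 2: output 2; order=[0,2]; indeg=(0,0,0,0,0,1,1)
step 3: output 1; order=[0,2,1]; indeg=(0,0,0,0,0,1,1)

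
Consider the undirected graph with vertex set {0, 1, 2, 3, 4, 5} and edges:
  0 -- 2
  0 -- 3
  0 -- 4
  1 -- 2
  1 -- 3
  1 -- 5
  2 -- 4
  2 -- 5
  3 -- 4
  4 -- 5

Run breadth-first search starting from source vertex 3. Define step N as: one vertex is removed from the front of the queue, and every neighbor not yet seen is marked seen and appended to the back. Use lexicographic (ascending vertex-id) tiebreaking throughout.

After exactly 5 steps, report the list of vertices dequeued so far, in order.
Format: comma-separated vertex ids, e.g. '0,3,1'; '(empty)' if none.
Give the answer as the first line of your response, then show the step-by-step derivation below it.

3,0,1,4,2

step 1: dequeue 3; queue=[0,1,4]; order=3
step 2: dequeue 0; queue=[1,4,2]; order=3,0
step 3: dequeue 1; queue=[4,2,5]; order=3,0,1
step 4: dequeue 4; queue=[2,5]; order=3,0,1,4
step 5: dequeue 2; queue=[5]; order=3,0,1,4,2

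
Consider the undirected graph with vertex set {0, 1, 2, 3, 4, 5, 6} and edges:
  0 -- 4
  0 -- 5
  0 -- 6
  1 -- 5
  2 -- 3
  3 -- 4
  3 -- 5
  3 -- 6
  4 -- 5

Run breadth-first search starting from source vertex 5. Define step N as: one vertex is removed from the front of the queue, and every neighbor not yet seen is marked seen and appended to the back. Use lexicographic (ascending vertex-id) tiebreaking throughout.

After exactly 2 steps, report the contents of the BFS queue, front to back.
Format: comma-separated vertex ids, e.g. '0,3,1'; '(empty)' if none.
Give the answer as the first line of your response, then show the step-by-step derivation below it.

1,3,4,6

step 1: dequeue 5; queue=[0,1,3,4]; order=5
step 2: dequeue 0; queue=[1,3,4,6]; order=5,0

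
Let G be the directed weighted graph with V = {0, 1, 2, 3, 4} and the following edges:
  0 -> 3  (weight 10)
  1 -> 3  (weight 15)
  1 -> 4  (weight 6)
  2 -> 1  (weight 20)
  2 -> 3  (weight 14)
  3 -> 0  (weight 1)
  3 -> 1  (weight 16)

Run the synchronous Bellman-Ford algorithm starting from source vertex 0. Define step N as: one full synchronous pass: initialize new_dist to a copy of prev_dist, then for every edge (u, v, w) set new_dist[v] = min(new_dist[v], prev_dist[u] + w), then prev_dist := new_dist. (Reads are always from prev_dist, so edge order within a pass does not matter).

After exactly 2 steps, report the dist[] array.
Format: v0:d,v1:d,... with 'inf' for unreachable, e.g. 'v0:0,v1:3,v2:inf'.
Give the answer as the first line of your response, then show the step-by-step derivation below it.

v0:0,v1:26,v2:inf,v3:10,v4:inf

step 1: dist = v0:0,v1:inf,v2:inf,v3:10,v4:inf
step 2: dist = v0:0,v1:26,v2:inf,v3:10,v4:inf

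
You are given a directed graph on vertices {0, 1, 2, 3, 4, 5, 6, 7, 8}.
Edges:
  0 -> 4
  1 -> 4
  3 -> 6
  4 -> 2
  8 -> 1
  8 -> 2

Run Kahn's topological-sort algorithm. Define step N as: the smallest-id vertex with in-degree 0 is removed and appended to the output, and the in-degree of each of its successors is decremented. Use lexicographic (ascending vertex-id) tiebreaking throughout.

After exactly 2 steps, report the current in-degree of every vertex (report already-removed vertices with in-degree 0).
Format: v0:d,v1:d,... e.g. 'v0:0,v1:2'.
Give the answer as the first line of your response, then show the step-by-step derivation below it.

v0:0,v1:1,v2:2,v3:0,v4:1,v5:0,v6:0,v7:0,v8:0

step 1: output 0; order=[0]; indeg=(0,1,2,0,1,0,1,0,0)
step 2: output 3; order=[0,3]; indeg=(0,1,2,0,1,0,0,0,0)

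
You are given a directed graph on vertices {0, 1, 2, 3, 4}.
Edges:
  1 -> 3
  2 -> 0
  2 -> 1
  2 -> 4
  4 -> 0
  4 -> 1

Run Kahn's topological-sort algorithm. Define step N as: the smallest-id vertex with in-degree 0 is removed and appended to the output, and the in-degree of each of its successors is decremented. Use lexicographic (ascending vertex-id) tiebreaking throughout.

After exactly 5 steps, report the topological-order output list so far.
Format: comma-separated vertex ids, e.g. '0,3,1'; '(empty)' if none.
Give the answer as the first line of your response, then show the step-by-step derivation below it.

2,4,0,1,3

step 1: output 2; order=[2]; indeg=(1,1,0,1,0)
step 2: output 4; order=[2,4]; indeg=(0,0,0,1,0)
step 3: output 0; order=[2,4,0]; indeg=(0,0,0,1,0)
step 4: output 1; order=[2,4,0,1]; indeg=(0,0,0,0,0)
step 5: output 3; order=[2,4,0,1,3]; indeg=(0,0,0,0,0)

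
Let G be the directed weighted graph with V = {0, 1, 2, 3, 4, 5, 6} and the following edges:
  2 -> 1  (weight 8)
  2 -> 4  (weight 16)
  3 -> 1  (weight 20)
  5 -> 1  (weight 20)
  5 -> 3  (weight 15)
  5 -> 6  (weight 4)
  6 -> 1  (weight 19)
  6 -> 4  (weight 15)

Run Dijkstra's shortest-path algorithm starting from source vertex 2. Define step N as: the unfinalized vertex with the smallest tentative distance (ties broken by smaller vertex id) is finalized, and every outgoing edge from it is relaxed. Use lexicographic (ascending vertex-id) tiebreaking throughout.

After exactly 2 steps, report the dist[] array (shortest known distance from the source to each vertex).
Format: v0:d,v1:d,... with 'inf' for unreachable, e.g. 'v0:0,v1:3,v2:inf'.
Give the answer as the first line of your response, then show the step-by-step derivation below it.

v0:inf,v1:8,v2:0,v3:inf,v4:16,v5:inf,v6:inf

step 1: dist = v0:inf,v1:8,v2:0,v3:inf,v4:16,v5:inf,v6:inf
step 2: dist = v0:inf,v1:8,v2:0,v3:inf,v4:16,v5:inf,v6:inf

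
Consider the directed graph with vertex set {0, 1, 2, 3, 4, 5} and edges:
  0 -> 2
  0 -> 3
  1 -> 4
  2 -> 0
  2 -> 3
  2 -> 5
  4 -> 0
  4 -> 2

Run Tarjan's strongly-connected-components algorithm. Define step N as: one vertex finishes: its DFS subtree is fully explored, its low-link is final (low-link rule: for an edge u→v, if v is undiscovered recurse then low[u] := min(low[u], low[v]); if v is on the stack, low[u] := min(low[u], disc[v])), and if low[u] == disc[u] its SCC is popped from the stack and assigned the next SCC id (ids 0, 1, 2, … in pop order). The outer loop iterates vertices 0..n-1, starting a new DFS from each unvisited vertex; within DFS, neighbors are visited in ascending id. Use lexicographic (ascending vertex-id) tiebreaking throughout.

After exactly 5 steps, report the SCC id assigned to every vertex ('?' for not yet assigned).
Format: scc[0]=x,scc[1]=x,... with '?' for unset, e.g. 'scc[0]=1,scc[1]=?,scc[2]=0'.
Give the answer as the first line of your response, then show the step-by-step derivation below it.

scc[0]=2,scc[1]=?,scc[2]=2,scc[3]=0,scc[4]=3,scc[5]=1

step 1: low=(low[0]=0,low[1]=?,low[2]=0,low[3]=2,low[4]=?,low[5]=?); scc=(scc[0]=?,scc[1]=?,scc[2]=?,scc[3]=0,scc[4]=?,scc[5]=?)
step 2: low=(low[0]=0,low[1]=?,low[2]=0,low[3]=2,low[4]=?,low[5]=3); scc=(scc[0]=?,scc[1]=?,scc[2]=?,scc[3]=0,scc[4]=?,scc[5]=1)
step 3: low=(low[0]=0,low[1]=?,low[2]=0,low[3]=2,low[4]=?,low[5]=3); scc=(scc[0]=?,scc[1]=?,scc[2]=?,scc[3]=0,scc[4]=?,scc[5]=1)
step 4: low=(low[0]=0,low[1]=?,low[2]=0,low[3]=2,low[4]=?,low[5]=3); scc=(scc[0]=2,scc[1]=?,scc[2]=2,scc[3]=0,scc[4]=?,scc[5]=1)
step 5: low=(low[0]=0,low[1]=4,low[2]=0,low[3]=2,low[4]=5,low[5]=3); scc=(scc[0]=2,scc[1]=?,scc[2]=2,scc[3]=0,scc[4]=3,scc[5]=1)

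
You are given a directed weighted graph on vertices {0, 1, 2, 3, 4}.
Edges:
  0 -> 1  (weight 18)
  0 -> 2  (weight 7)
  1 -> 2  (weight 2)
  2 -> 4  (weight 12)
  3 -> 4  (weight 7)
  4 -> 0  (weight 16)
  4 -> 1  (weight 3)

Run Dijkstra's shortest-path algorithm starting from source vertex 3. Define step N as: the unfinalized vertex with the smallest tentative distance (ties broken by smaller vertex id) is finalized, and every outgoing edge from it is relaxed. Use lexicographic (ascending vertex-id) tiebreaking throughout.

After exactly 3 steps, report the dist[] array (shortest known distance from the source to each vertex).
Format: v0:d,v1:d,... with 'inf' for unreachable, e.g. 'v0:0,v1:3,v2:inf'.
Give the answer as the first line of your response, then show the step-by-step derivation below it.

v0:23,v1:10,v2:12,v3:0,v4:7

step 1: dist = v0:inf,v1:inf,v2:inf,v3:0,v4:7
step 2: dist = v0:23,v1:10,v2:inf,v3:0,v4:7
step 3: dist = v0:23,v1:10,v2:12,v3:0,v4:7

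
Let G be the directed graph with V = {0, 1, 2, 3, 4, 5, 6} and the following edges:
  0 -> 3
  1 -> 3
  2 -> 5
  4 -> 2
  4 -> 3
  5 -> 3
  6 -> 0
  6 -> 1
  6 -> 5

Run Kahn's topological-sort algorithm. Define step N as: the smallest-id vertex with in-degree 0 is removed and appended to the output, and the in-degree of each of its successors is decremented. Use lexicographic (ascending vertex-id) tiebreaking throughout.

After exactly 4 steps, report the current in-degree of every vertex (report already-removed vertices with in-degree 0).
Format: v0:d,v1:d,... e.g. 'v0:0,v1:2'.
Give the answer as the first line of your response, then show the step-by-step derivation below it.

v0:0,v1:0,v2:0,v3:2,v4:0,v5:0,v6:0

step 1: output 4; order=[4]; indeg=(1,1,0,3,0,2,0)
step 2: output 2; order=[4,2]; indeg=(1,1,0,3,0,1,0)
step 3: output 6; order=[4,2,6]; indeg=(0,0,0,3,0,0,0)
step 4: output 0; order=[4,2,6,0]; indeg=(0,0,0,2,0,0,0)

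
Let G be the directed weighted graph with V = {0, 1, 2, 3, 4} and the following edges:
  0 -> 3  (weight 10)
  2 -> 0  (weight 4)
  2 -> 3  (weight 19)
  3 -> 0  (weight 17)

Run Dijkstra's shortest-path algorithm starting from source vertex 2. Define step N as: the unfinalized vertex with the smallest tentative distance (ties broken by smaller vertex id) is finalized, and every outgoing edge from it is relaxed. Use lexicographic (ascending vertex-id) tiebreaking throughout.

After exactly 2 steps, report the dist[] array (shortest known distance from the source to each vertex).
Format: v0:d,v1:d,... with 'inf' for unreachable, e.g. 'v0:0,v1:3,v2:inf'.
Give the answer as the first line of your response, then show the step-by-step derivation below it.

v0:4,v1:inf,v2:0,v3:14,v4:inf

step 1: dist = v0:4,v1:inf,v2:0,v3:19,v4:inf
step 2: dist = v0:4,v1:inf,v2:0,v3:14,v4:inf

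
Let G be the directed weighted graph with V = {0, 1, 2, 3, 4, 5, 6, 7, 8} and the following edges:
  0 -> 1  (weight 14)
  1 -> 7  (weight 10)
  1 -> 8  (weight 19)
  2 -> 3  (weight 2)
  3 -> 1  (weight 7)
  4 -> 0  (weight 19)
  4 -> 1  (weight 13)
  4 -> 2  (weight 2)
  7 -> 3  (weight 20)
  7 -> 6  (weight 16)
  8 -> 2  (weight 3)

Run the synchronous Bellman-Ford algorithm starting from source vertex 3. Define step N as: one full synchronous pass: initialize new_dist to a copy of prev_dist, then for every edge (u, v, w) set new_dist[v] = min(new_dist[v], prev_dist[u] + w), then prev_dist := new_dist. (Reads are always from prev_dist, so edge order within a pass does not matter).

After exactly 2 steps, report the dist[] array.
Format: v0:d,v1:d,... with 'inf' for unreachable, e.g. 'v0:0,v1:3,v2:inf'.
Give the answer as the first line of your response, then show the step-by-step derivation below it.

v0:inf,v1:7,v2:inf,v3:0,v4:inf,v5:inf,v6:inf,v7:17,v8:26

step 1: dist = v0:inf,v1:7,v2:inf,v3:0,v4:inf,v5:inf,v6:inf,v7:inf,v8:inf
step 2: dist = v0:inf,v1:7,v2:inf,v3:0,v4:inf,v5:inf,v6:inf,v7:17,v8:26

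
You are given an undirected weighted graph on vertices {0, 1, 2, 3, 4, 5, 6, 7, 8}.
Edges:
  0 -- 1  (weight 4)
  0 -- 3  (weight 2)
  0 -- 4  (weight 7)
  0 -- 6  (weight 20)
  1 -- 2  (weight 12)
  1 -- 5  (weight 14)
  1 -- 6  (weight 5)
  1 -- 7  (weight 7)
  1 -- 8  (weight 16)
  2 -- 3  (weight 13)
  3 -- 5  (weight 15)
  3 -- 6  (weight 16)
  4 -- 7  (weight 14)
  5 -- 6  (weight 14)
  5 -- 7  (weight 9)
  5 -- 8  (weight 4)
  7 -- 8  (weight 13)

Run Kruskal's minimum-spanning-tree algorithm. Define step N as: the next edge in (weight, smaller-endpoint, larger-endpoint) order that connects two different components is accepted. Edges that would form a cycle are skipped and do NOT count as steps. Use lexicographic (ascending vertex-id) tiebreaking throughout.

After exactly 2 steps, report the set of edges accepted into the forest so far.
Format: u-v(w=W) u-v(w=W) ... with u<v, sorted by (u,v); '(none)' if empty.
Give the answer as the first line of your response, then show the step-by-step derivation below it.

0-1(w=4) 0-3(w=2)

step 1: add edge 0-3 (w=2); MST = {0-3(w=2)}
step 2: add edge 0-1 (w=4); MST = {0-1(w=4) 0-3(w=2)}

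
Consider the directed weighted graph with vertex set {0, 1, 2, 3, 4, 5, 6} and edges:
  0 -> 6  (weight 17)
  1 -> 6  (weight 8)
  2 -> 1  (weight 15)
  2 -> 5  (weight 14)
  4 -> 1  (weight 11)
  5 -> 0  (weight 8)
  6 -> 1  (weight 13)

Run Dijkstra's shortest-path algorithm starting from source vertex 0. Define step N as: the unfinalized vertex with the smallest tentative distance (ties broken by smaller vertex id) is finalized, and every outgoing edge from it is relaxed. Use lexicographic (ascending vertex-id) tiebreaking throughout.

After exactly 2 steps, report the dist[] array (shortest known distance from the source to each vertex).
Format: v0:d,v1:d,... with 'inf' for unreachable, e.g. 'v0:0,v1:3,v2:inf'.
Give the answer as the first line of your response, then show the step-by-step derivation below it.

v0:0,v1:30,v2:inf,v3:inf,v4:inf,v5:inf,v6:17

step 1: dist = v0:0,v1:inf,v2:inf,v3:inf,v4:inf,v5:inf,v6:17
step 2: dist = v0:0,v1:30,v2:inf,v3:inf,v4:inf,v5:inf,v6:17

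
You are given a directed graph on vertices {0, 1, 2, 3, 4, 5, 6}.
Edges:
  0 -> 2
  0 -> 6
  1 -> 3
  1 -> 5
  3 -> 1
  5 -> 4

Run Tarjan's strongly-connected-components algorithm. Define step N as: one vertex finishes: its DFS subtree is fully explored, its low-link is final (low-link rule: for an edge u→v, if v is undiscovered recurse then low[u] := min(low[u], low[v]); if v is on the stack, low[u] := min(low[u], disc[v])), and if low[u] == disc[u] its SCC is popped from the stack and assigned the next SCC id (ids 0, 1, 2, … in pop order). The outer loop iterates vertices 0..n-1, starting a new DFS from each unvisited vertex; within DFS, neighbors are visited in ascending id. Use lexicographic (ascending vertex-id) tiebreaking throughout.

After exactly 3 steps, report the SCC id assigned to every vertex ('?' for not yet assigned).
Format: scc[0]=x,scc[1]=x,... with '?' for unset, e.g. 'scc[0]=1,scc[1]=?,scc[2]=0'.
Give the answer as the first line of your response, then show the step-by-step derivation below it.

scc[0]=2,scc[1]=?,scc[2]=0,scc[3]=?,scc[4]=?,scc[5]=?,scc[6]=1

step 1: low=(low[0]=0,low[1]=?,low[2]=1,low[3]=?,low[4]=?,low[5]=?,low[6]=?); scc=(scc[0]=?,scc[1]=?,scc[2]=0,scc[3]=?,scc[4]=?,scc[5]=?,scc[6]=?)
step 2: low=(low[0]=0,low[1]=?,low[2]=1,low[3]=?,low[4]=?,low[5]=?,low[6]=2); scc=(scc[0]=?,scc[1]=?,scc[2]=0,scc[3]=?,scc[4]=?,scc[5]=?,scc[6]=1)
step 3: low=(low[0]=0,low[1]=?,low[2]=1,low[3]=?,low[4]=?,low[5]=?,low[6]=2); scc=(scc[0]=2,scc[1]=?,scc[2]=0,scc[3]=?,scc[4]=?,scc[5]=?,scc[6]=1)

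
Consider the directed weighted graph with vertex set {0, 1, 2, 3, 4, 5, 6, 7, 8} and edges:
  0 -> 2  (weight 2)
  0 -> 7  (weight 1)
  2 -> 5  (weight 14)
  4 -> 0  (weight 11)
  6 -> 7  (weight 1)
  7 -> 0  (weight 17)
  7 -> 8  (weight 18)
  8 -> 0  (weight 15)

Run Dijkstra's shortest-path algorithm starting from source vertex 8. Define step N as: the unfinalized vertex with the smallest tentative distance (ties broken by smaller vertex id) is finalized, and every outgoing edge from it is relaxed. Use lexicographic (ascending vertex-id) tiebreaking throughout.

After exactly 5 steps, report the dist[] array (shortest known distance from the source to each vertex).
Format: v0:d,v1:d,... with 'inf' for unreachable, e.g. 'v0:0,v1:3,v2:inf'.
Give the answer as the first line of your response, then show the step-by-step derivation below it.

v0:15,v1:inf,v2:17,v3:inf,v4:inf,v5:31,v6:inf,v7:16,v8:0

step 1: dist = v0:15,v1:inf,v2:inf,v3:inf,v4:inf,v5:inf,v6:inf,v7:inf,v8:0
step 2: dist = v0:15,v1:inf,v2:17,v3:inf,v4:inf,v5:inf,v6:inf,v7:16,v8:0
step 3: dist = v0:15,v1:inf,v2:17,v3:inf,v4:inf,v5:inf,v6:inf,v7:16,v8:0
step 4: dist = v0:15,v1:inf,v2:17,v3:inf,v4:inf,v5:31,v6:inf,v7:16,v8:0
step 5: dist = v0:15,v1:inf,v2:17,v3:inf,v4:inf,v5:31,v6:inf,v7:16,v8:0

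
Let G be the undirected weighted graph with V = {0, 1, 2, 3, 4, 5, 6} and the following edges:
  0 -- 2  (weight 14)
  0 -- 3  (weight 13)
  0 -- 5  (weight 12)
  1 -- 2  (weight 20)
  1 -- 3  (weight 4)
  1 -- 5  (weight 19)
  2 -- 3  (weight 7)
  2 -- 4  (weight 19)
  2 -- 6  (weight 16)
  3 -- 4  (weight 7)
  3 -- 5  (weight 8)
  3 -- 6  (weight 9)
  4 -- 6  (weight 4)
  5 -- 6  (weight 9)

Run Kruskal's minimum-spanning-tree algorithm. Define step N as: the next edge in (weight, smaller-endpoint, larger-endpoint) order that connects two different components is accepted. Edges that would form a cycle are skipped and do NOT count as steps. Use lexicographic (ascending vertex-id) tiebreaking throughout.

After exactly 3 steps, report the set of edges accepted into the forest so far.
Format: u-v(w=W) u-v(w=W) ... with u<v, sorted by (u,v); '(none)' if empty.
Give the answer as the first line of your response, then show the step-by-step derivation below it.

1-3(w=4) 2-3(w=7) 4-6(w=4)

step 1: add edge 1-3 (w=4); MST = {1-3(w=4)}
step 2: add edge 4-6 (w=4); MST = {1-3(w=4) 4-6(w=4)}
step 3: add edge 2-3 (w=7); MST = {1-3(w=4) 2-3(w=7) 4-6(w=4)}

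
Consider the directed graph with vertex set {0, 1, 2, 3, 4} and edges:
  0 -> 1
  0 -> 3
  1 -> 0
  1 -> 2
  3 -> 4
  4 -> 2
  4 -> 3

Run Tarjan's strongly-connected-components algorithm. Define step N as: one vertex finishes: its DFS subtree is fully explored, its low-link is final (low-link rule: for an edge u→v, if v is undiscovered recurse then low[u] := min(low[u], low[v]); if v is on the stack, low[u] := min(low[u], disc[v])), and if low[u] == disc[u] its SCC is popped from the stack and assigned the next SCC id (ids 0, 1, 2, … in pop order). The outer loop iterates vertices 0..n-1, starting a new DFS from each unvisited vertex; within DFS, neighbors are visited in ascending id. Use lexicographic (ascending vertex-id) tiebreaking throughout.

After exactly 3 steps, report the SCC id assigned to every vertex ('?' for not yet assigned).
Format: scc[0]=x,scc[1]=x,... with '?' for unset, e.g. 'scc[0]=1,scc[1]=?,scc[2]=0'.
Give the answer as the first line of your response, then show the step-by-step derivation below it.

scc[0]=?,scc[1]=?,scc[2]=0,scc[3]=?,scc[4]=?

step 1: low=(low[0]=0,low[1]=0,low[2]=2,low[3]=?,low[4]=?); scc=(scc[0]=?,scc[1]=?,scc[2]=0,scc[3]=?,scc[4]=?)
step 2: low=(low[0]=0,low[1]=0,low[2]=2,low[3]=?,low[4]=?); scc=(scc[0]=?,scc[1]=?,scc[2]=0,scc[3]=?,scc[4]=?)
step 3: low=(low[0]=0,low[1]=0,low[2]=2,low[3]=3,low[4]=3); scc=(scc[0]=?,scc[1]=?,scc[2]=0,scc[3]=?,scc[4]=?)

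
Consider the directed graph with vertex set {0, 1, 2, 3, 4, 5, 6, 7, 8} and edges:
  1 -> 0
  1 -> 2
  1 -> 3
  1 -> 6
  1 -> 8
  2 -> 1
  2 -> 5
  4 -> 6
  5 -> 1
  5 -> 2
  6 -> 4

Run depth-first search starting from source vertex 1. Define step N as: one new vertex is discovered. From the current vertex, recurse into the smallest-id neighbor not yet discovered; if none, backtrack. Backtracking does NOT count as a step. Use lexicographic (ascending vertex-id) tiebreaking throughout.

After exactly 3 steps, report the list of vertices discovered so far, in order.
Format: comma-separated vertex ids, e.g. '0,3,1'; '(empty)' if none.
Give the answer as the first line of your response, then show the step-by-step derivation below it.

1,0,2

step 1: discover 1; path=1; order=1
step 2: discover 0; path=1>0; order=1,0
step 3: discover 2; path=1>2; order=1,0,2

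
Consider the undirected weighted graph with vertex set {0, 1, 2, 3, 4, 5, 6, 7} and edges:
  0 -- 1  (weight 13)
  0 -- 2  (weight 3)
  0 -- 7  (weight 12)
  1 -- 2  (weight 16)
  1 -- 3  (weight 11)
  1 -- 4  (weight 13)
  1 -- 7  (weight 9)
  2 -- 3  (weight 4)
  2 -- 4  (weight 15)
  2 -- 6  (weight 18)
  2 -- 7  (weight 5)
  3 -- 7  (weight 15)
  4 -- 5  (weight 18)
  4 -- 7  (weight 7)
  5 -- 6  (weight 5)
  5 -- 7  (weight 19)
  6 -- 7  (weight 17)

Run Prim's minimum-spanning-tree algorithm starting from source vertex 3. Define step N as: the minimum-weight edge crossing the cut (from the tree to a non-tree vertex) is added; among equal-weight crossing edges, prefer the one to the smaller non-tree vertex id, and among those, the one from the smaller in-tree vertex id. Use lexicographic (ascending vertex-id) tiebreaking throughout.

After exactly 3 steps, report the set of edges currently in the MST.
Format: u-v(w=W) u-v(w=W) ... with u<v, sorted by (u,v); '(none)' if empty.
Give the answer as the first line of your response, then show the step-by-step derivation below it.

0-2(w=3) 2-3(w=4) 2-7(w=5)

step 1: add edge 2-3 (w=4); MST = {2-3(w=4)}
step 2: add edge 0-2 (w=3); MST = {0-2(w=3) 2-3(w=4)}
step 3: add edge 2-7 (w=5); MST = {0-2(w=3) 2-3(w=4) 2-7(w=5)}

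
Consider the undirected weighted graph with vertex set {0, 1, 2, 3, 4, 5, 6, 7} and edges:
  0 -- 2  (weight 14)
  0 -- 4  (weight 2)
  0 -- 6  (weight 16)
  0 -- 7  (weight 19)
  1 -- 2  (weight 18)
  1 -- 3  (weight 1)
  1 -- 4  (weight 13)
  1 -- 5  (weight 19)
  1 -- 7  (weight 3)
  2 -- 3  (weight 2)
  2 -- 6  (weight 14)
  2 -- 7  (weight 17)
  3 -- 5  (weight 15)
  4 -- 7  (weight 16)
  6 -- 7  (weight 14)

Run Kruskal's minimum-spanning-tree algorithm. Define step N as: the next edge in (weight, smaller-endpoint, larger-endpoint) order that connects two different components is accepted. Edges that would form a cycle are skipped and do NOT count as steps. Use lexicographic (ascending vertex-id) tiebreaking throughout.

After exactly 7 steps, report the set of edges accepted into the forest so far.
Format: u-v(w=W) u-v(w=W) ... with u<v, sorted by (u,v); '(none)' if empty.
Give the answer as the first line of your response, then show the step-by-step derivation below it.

0-4(w=2) 1-3(w=1) 1-4(w=13) 1-7(w=3) 2-3(w=2) 2-6(w=14) 3-5(w=15)

step 1: add edge 1-3 (w=1); MST = {1-3(w=1)}
step 2: add edge 0-4 (w=2); MST = {0-4(w=2) 1-3(w=1)}
step 3: add edge 2-3 (w=2); MST = {0-4(w=2) 1-3(w=1) 2-3(w=2)}
step 4: add edge 1-7 (w=3); MST = {0-4(w=2) 1-3(w=1) 1-7(w=3) 2-3(w=2)}
step 5: add edge 1-4 (w=13); MST = {0-4(w=2) 1-3(w=1) 1-4(w=13) 1-7(w=3) 2-3(w=2)}
step 6: add edge 2-6 (w=14); MST = {0-4(w=2) 1-3(w=1) 1-4(w=13) 1-7(w=3) 2-3(w=2) 2-6(w=14)}
step 7: add edge 3-5 (w=15); MST = {0-4(w=2) 1-3(w=1) 1-4(w=13) 1-7(w=3) 2-3(w=2) 2-6(w=14) 3-5(w=15)}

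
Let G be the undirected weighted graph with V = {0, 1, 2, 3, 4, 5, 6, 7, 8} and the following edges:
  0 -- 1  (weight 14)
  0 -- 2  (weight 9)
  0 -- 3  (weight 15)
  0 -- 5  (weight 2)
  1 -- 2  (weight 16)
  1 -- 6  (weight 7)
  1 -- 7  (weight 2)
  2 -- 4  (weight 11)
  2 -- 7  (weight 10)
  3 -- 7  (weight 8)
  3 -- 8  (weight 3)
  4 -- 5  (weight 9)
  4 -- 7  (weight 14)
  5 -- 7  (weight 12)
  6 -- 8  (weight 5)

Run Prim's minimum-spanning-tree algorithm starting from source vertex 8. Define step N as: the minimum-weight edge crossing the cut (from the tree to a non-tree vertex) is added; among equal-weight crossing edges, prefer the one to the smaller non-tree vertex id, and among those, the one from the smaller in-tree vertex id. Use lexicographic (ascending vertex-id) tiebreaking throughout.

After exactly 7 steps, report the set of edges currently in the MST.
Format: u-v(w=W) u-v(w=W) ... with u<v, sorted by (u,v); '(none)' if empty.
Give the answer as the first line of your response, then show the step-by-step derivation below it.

0-2(w=9) 0-5(w=2) 1-6(w=7) 1-7(w=2) 2-7(w=10) 3-8(w=3) 6-8(w=5)

step 1: add edge 3-8 (w=3); MST = {3-8(w=3)}
step 2: add edge 6-8 (w=5); MST = {3-8(w=3) 6-8(w=5)}
step 3: add edge 1-6 (w=7); MST = {1-6(w=7) 3-8(w=3) 6-8(w=5)}
step 4: add edge 1-7 (w=2); MST = {1-6(w=7) 1-7(w=2) 3-8(w=3) 6-8(w=5)}
step 5: add edge 2-7 (w=10); MST = {1-6(w=7) 1-7(w=2) 2-7(w=10) 3-8(w=3) 6-8(w=5)}
step 6: add edge 0-2 (w=9); MST = {0-2(w=9) 1-6(w=7) 1-7(w=2) 2-7(w=10) 3-8(w=3) 6-8(w=5)}
step 7: add edge 0-5 (w=2); MST = {0-2(w=9) 0-5(w=2) 1-6(w=7) 1-7(w=2) 2-7(w=10) 3-8(w=3) 6-8(w=5)}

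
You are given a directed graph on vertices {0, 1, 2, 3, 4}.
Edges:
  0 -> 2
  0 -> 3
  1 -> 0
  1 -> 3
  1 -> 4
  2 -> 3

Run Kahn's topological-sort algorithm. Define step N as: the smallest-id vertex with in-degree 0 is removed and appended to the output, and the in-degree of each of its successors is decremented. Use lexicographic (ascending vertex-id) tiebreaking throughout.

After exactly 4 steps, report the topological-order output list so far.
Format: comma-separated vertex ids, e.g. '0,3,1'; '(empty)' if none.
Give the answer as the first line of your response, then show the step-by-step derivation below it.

1,0,2,3

step 1: output 1; order=[1]; indeg=(0,0,1,2,0)
step 2: output 0; order=[1,0]; indeg=(0,0,0,1,0)
step 3: output 2; order=[1,0,2]; indeg=(0,0,0,0,0)
step 4: output 3; order=[1,0,2,3]; indeg=(0,0,0,0,0)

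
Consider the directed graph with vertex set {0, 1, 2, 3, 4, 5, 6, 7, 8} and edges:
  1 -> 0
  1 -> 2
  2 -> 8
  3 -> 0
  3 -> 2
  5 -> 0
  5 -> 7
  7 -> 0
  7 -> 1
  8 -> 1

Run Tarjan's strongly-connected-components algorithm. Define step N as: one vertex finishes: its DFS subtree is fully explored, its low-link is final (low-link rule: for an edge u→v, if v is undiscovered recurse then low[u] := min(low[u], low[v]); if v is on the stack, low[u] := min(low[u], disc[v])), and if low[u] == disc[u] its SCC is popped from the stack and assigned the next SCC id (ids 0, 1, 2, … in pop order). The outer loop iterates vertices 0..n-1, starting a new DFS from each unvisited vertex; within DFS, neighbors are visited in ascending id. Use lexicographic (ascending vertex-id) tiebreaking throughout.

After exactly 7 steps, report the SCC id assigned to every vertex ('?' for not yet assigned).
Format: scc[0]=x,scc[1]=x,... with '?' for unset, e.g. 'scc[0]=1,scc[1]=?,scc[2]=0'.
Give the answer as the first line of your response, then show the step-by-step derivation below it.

scc[0]=0,scc[1]=1,scc[2]=1,scc[3]=2,scc[4]=3,scc[5]=?,scc[6]=?,scc[7]=4,scc[8]=1

step 1: low=(low[0]=0,low[1]=?,low[2]=?,low[3]=?,low[4]=?,low[5]=?,low[6]=?,low[7]=?,low[8]=?); scc=(scc[0]=0,scc[1]=?,scc[2]=?,scc[3]=?,scc[4]=?,scc[5]=?,scc[6]=?,scc[7]=?,scc[8]=?)
step 2: low=(low[0]=0,low[1]=1,low[2]=2,low[3]=?,low[4]=?,low[5]=?,low[6]=?,low[7]=?,low[8]=1); scc=(scc[0]=0,scc[1]=?,scc[2]=?,scc[3]=?,scc[4]=?,scc[5]=?,scc[6]=?,scc[7]=?,scc[8]=?)
step 3: low=(low[0]=0,low[1]=1,low[2]=1,low[3]=?,low[4]=?,low[5]=?,low[6]=?,low[7]=?,low[8]=1); scc=(scc[0]=0,scc[1]=?,scc[2]=?,scc[3]=?,scc[4]=?,scc[5]=?,scc[6]=?,scc[7]=?,scc[8]=?)
step 4: low=(low[0]=0,low[1]=1,low[2]=1,low[3]=?,low[4]=?,low[5]=?,low[6]=?,low[7]=?,low[8]=1); scc=(scc[0]=0,scc[1]=1,scc[2]=1,scc[3]=?,scc[4]=?,scc[5]=?,scc[6]=?,scc[7]=?,scc[8]=1)
step 5: low=(low[0]=0,low[1]=1,low[2]=1,low[3]=4,low[4]=?,low[5]=?,low[6]=?,low[7]=?,low[8]=1); scc=(scc[0]=0,scc[1]=1,scc[2]=1,scc[3]=2,scc[4]=?,scc[5]=?,scc[6]=?,scc[7]=?,scc[8]=1)
step 6: low=(low[0]=0,low[1]=1,low[2]=1,low[3]=4,low[4]=5,low[5]=?,low[6]=?,low[7]=?,low[8]=1); scc=(scc[0]=0,scc[1]=1,scc[2]=1,scc[3]=2,scc[4]=3,scc[5]=?,scc[6]=?,scc[7]=?,scc[8]=1)
step 7: low=(low[0]=0,low[1]=1,low[2]=1,low[3]=4,low[4]=5,low[5]=6,low[6]=?,low[7]=7,low[8]=1); scc=(scc[0]=0,scc[1]=1,scc[2]=1,scc[3]=2,scc[4]=3,scc[5]=?,scc[6]=?,scc[7]=4,scc[8]=1)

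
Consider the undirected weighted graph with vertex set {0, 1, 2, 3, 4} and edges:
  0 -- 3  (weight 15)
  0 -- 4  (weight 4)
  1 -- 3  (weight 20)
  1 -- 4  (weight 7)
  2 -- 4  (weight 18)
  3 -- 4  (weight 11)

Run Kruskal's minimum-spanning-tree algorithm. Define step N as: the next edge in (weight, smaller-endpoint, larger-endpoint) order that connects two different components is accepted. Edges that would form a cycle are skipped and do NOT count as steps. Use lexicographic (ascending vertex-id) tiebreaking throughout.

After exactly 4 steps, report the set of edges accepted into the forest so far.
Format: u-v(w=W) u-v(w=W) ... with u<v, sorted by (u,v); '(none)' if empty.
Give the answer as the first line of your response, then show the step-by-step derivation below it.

0-4(w=4) 1-4(w=7) 2-4(w=18) 3-4(w=11)

step 1: add edge 0-4 (w=4); MST = {0-4(w=4)}
step 2: add edge 1-4 (w=7); MST = {0-4(w=4) 1-4(w=7)}
step 3: add edge 3-4 (w=11); MST = {0-4(w=4) 1-4(w=7) 3-4(w=11)}
step 4: add edge 2-4 (w=18); MST = {0-4(w=4) 1-4(w=7) 2-4(w=18) 3-4(w=11)}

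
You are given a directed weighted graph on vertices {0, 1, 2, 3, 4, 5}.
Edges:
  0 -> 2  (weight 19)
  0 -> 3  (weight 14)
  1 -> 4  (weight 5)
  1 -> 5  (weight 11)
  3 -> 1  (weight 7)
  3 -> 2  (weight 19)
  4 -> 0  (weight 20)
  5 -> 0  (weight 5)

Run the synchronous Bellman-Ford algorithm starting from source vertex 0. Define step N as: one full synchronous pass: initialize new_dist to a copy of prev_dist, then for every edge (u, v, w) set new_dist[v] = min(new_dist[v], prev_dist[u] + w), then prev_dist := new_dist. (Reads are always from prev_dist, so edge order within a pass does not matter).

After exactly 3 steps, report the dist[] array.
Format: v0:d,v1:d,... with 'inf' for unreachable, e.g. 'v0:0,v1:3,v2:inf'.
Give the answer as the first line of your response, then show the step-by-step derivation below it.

v0:0,v1:21,v2:19,v3:14,v4:26,v5:32

step 1: dist = v0:0,v1:inf,v2:19,v3:14,v4:inf,v5:inf
step 2: dist = v0:0,v1:21,v2:19,v3:14,v4:inf,v5:inf
step 3: dist = v0:0,v1:21,v2:19,v3:14,v4:26,v5:32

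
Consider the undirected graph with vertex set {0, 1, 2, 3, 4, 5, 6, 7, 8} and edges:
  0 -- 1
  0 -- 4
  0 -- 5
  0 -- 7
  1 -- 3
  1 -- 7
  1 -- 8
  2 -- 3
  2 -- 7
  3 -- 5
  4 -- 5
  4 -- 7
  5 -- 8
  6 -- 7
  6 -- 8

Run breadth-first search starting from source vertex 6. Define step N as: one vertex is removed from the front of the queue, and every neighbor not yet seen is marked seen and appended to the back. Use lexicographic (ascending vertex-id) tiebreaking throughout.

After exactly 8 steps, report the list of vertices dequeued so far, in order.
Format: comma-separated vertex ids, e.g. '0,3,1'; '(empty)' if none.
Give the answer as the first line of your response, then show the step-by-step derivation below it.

6,7,8,0,1,2,4,5

step 1: dequeue 6; queue=[7,8]; order=6
step 2: dequeue 7; queue=[8,0,1,2,4]; order=6,7
step 3: dequeue 8; queue=[0,1,2,4,5]; order=6,7,8
step 4: dequeue 0; queue=[1,2,4,5]; order=6,7,8,0
step 5: dequeue 1; queue=[2,4,5,3]; order=6,7,8,0,1
step 6: dequeue 2; queue=[4,5,3]; order=6,7,8,0,1,2
step 7: dequeue 4; queue=[5,3]; order=6,7,8,0,1,2,4
step 8: dequeue 5; queue=[3]; order=6,7,8,0,1,2,4,5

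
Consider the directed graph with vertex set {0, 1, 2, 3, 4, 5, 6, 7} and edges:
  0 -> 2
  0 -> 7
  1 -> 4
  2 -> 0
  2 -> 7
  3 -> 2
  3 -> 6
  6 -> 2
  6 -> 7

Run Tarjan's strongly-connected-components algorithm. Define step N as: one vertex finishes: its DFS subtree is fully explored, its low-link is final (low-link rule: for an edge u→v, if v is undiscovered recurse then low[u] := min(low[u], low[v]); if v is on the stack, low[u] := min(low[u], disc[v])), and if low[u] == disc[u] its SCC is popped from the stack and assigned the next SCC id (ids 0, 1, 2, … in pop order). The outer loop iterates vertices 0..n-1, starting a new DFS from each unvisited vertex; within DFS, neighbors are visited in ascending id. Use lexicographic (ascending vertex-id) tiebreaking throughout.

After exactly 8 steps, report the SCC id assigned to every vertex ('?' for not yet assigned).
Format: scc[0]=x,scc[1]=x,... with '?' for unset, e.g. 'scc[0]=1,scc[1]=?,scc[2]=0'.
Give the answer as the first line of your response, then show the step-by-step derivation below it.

scc[0]=1,scc[1]=3,scc[2]=1,scc[3]=5,scc[4]=2,scc[5]=6,scc[6]=4,scc[7]=0

step 1: low=(low[0]=0,low[1]=?,low[2]=0,low[3]=?,low[4]=?,low[5]=?,low[6]=?,low[7]=2); scc=(scc[0]=?,scc[1]=?,scc[2]=?,scc[3]=?,scc[4]=?,scc[5]=?,scc[6]=?,scc[7]=0)
step 2: low=(low[0]=0,low[1]=?,low[2]=0,low[3]=?,low[4]=?,low[5]=?,low[6]=?,low[7]=2); scc=(scc[0]=?,scc[1]=?,scc[2]=?,scc[3]=?,scc[4]=?,scc[5]=?,scc[6]=?,scc[7]=0)
step 3: low=(low[0]=0,low[1]=?,low[2]=0,low[3]=?,low[4]=?,low[5]=?,low[6]=?,low[7]=2); scc=(scc[0]=1,scc[1]=?,scc[2]=1,scc[3]=?,scc[4]=?,scc[5]=?,scc[6]=?,scc[7]=0)
step 4: low=(low[0]=0,low[1]=3,low[2]=0,low[3]=?,low[4]=4,low[5]=?,low[6]=?,low[7]=2); scc=(scc[0]=1,scc[1]=?,scc[2]=1,scc[3]=?,scc[4]=2,scc[5]=?,scc[6]=?,scc[7]=0)
step 5: low=(low[0]=0,low[1]=3,low[2]=0,low[3]=?,low[4]=4,low[5]=?,low[6]=?,low[7]=2); scc=(scc[0]=1,scc[1]=3,scc[2]=1,scc[3]=?,scc[4]=2,scc[5]=?,scc[6]=?,scc[7]=0)
step 6: low=(low[0]=0,low[1]=3,low[2]=0,low[3]=5,low[4]=4,low[5]=?,low[6]=6,low[7]=2); scc=(scc[0]=1,scc[1]=3,scc[2]=1,scc[3]=?,scc[4]=2,scc[5]=?,scc[6]=4,scc[7]=0)
step 7: low=(low[0]=0,low[1]=3,low[2]=0,low[3]=5,low[4]=4,low[5]=?,low[6]=6,low[7]=2); scc=(scc[0]=1,scc[1]=3,scc[2]=1,scc[3]=5,scc[4]=2,scc[5]=?,scc[6]=4,scc[7]=0)
step 8: low=(low[0]=0,low[1]=3,low[2]=0,low[3]=5,low[4]=4,low[5]=7,low[6]=6,low[7]=2); scc=(scc[0]=1,scc[1]=3,scc[2]=1,scc[3]=5,scc[4]=2,scc[5]=6,scc[6]=4,scc[7]=0)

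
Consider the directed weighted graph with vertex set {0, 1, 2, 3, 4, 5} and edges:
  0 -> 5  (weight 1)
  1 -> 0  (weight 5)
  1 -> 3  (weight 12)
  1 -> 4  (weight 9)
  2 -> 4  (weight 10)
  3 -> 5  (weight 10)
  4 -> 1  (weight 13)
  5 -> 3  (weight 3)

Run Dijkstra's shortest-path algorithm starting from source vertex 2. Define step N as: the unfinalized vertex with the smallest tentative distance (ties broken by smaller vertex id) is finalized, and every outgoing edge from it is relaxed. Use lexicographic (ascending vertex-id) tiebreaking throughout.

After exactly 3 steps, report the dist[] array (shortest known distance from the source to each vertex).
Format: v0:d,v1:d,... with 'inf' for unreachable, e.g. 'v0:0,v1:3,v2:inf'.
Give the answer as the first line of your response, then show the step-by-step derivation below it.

v0:28,v1:23,v2:0,v3:35,v4:10,v5:inf

step 1: dist = v0:inf,v1:inf,v2:0,v3:inf,v4:10,v5:inf
step 2: dist = v0:inf,v1:23,v2:0,v3:inf,v4:10,v5:inf
step 3: dist = v0:28,v1:23,v2:0,v3:35,v4:10,v5:inf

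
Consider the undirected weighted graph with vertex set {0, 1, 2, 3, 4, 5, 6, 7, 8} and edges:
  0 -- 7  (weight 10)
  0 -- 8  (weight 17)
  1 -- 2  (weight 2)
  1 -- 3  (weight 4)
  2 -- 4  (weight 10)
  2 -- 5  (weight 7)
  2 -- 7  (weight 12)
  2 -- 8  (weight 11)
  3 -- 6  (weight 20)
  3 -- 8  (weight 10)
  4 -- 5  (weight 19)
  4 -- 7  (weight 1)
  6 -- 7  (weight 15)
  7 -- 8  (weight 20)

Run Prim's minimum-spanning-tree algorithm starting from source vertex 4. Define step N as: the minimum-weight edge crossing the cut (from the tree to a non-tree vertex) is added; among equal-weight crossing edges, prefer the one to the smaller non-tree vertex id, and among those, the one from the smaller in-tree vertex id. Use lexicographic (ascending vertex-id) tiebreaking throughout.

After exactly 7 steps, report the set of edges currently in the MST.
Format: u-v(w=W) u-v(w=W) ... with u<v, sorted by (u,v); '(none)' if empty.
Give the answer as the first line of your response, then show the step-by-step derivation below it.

0-7(w=10) 1-2(w=2) 1-3(w=4) 2-4(w=10) 2-5(w=7) 3-8(w=10) 4-7(w=1)

step 1: add edge 4-7 (w=1); MST = {4-7(w=1)}
step 2: add edge 0-7 (w=10); MST = {0-7(w=10) 4-7(w=1)}
step 3: add edge 2-4 (w=10); MST = {0-7(w=10) 2-4(w=10) 4-7(w=1)}
step 4: add edge 1-2 (w=2); MST = {0-7(w=10) 1-2(w=2) 2-4(w=10) 4-7(w=1)}
step 5: add edge 1-3 (w=4); MST = {0-7(w=10) 1-2(w=2) 1-3(w=4) 2-4(w=10) 4-7(w=1)}
step 6: add edge 2-5 (w=7); MST = {0-7(w=10) 1-2(w=2) 1-3(w=4) 2-4(w=10) 2-5(w=7) 4-7(w=1)}
step 7: add edge 3-8 (w=10); MST = {0-7(w=10) 1-2(w=2) 1-3(w=4) 2-4(w=10) 2-5(w=7) 3-8(w=10) 4-7(w=1)}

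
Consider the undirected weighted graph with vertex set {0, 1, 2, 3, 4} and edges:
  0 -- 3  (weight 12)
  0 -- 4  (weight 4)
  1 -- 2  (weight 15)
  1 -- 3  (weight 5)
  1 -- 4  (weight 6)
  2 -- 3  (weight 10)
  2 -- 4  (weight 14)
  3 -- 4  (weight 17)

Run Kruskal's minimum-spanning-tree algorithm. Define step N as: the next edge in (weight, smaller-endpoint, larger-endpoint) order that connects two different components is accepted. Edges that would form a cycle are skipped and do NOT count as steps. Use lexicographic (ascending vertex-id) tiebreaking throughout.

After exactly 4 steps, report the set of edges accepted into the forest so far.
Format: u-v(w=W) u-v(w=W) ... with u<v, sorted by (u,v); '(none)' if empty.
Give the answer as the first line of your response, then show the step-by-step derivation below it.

0-4(w=4) 1-3(w=5) 1-4(w=6) 2-3(w=10)

step 1: add edge 0-4 (w=4); MST = {0-4(w=4)}
step 2: add edge 1-3 (w=5); MST = {0-4(w=4) 1-3(w=5)}
step 3: add edge 1-4 (w=6); MST = {0-4(w=4) 1-3(w=5) 1-4(w=6)}
step 4: add edge 2-3 (w=10); MST = {0-4(w=4) 1-3(w=5) 1-4(w=6) 2-3(w=10)}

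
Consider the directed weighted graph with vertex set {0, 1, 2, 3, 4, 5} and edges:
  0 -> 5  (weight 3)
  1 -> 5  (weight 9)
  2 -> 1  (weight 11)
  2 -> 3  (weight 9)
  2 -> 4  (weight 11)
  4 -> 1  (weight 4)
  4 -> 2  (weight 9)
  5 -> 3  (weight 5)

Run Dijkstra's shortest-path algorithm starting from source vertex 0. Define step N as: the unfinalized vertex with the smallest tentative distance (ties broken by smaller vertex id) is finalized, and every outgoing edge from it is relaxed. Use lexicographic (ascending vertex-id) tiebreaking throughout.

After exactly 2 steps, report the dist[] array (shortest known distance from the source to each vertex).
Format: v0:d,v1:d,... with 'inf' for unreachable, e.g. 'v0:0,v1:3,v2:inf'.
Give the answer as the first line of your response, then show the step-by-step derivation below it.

v0:0,v1:inf,v2:inf,v3:8,v4:inf,v5:3

step 1: dist = v0:0,v1:inf,v2:inf,v3:inf,v4:inf,v5:3
step 2: dist = v0:0,v1:inf,v2:inf,v3:8,v4:inf,v5:3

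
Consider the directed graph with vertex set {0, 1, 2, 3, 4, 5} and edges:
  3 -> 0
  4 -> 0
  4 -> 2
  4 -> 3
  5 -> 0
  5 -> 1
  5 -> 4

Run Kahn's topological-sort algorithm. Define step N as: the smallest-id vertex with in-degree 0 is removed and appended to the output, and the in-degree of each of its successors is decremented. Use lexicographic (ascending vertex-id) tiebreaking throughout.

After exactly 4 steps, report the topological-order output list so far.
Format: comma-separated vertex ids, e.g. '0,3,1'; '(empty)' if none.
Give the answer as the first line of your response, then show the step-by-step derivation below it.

5,1,4,2

step 1: output 5; order=[5]; indeg=(2,0,1,1,0,0)
step 2: output 1; order=[5,1]; indeg=(2,0,1,1,0,0)
step 3: output 4; order=[5,1,4]; indeg=(1,0,0,0,0,0)
step 4: output 2; order=[5,1,4,2]; indeg=(1,0,0,0,0,0)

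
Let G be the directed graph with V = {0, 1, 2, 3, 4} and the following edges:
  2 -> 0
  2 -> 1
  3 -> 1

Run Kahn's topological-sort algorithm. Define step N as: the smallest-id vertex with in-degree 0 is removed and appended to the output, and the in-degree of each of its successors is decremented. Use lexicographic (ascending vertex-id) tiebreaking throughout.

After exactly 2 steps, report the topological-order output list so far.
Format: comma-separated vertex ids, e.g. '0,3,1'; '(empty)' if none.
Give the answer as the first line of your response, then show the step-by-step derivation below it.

2,0

step 1: output 2; order=[2]; indeg=(0,1,0,0,0)
step 2: output 0; order=[2,0]; indeg=(0,1,0,0,0)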